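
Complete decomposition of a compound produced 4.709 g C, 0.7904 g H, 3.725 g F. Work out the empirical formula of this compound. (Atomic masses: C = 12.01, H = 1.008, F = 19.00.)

C2H4F

n(C) = 4.709/12.01 = 0.3921, n(H) = 0.7904/1.008 = 0.7841, n(F) = 3.725/19.00 = 0.1961
Smallest is F at 0.1961 mol; normalising gives C 2.000, H 4.000, F 1.000
Ratio ≈ 2:4:1, so the empirical formula is C2H4F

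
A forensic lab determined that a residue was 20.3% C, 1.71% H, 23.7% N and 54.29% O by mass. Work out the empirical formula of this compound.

Assume 100 g: 20.3 g C, 1.71 g H, 23.7 g N, 54.29 g O.
C: 20.3 g ÷ 12.01 g/mol = 1.69 mol
H: 1.71 g ÷ 1.008 g/mol = 1.696 mol
N: 23.7 g ÷ 14.01 g/mol = 1.692 mol
O: 54.29 g ÷ 16.00 g/mol = 3.393 mol
Ratios (÷ 1.69): C 1.000, H 1.004, N 1.001, O 2.007
Ratio ≈ 1:1:1:2, so the empirical formula is CHNO2

CHNO2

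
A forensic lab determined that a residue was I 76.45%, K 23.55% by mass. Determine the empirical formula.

Assume 100 g: 76.45 g I, 23.55 g K.
Moles — I: 76.45 / 126.90 = 0.6024 mol; K: 23.55 / 39.10 = 0.6023 mol
Ratios (÷ 0.6023): I 1.000, K 1.000
Ratio ≈ 1:1, so the empirical formula is IK

IK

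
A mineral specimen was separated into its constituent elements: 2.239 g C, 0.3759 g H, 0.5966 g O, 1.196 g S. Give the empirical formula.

C5H10OS

Moles — C: 2.239 / 12.01 = 0.1864 mol; H: 0.3759 / 1.008 = 0.3729 mol; O: 0.5966 / 16.00 = 0.03729 mol; S: 1.196 / 32.07 = 0.03729 mol
Smallest is O at 0.03729 mol; normalising gives C 5.000, H 10.001, O 1.000, S 1.000
Ratio ≈ 5:10:1:1, so the empirical formula is C5H10OS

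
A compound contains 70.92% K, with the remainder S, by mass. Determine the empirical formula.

K2S

Assume 100 g: 70.92 g K, 29.08 g S.
K: 70.92 g ÷ 39.10 g/mol = 1.814 mol
S: 29.08 g ÷ 32.07 g/mol = 0.9068 mol
Divide by the smallest (0.9068 mol S): K 2.000, S 1.000
→ K2S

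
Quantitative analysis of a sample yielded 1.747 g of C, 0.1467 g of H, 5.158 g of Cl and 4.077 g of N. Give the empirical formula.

CHClN2

Moles — C: 1.747 / 12.01 = 0.1455 mol; H: 0.1467 / 1.008 = 0.1455 mol; Cl: 5.158 / 35.45 = 0.1455 mol; N: 4.077 / 14.01 = 0.291 mol
Divide by the smallest (0.1455 mol C): C 1.000, H 1.001, Cl 1.000, N 2.001
≈ 1:1:1:2 → CHClN2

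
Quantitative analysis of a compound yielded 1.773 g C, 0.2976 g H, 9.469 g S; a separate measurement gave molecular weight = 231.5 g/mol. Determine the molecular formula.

C: 1.773 g ÷ 12.01 g/mol = 0.1476 mol
H: 0.2976 g ÷ 1.008 g/mol = 0.2952 mol
S: 9.469 g ÷ 32.07 g/mol = 0.2953 mol
Divide by the smallest (0.1476 mol C): C 1.000, H 2.000, S 2.000
≈ 1:2:2 → CH2S2
Empirical-formula mass = 78.17 g/mol
n = 231.5 / 78.17 = 2.96 ≈ 3
Molecular formula = (CH2S2)×3 = C3H6S6

C3H6S6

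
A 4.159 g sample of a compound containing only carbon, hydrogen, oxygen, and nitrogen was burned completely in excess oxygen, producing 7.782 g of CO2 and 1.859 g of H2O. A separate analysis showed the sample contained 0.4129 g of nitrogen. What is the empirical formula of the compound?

mol C = 7.782 / 44.01 = 0.1768; mass C = 0.1768 × 12.01 = 2.124 g
mol H = 2 × (1.859 / 18.02) = 0.2063; mass H = 0.2063 × 1.008 = 0.2080 g
mol N = 0.4129 / 14.01 = 0.02947
mass O = 4.159 − (2.745) = 1.414 g → mol O = 0.08840
Divide by the smallest (0.02947 mol N): C 6.000, H 7.001, N 1.000, O 3.000
≈ 6:7:1:3 → C6H7NO3

C6H7NO3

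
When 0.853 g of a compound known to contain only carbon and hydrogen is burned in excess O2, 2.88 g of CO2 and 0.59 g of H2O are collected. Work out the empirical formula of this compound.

mol C = 2.88 / 44.01 = 0.06544; mass C = 0.06544 × 12.01 = 0.7859 g
mol H = 2 × (0.59 / 18.02) = 0.06548; mass H = 0.06548 × 1.008 = 0.06601 g
Ratios (÷ 0.06544): C 1.000, H 1.001
≈ 1:1 → CH

CH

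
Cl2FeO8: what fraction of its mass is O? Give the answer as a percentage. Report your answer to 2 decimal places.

Molar mass = 2(35.45) + 1(55.85) + 8(16.00) = 254.750 g/mol
Mass of O per mole = 8 × 16.00 = 128.000 g
% O = 128.000 / 254.750 × 100 = 50.25%

50.25%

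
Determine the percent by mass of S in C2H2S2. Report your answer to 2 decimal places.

Molar mass = 2(12.01) + 2(1.008) + 2(32.07) = 90.176 g/mol
Mass of S per mole = 2 × 32.07 = 64.140 g
% S = 64.140 / 90.176 × 100 = 71.13%

71.13%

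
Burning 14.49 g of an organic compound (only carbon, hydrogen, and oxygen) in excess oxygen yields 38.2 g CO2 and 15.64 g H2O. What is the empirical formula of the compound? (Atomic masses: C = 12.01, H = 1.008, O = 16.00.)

C6H12O

mol C = 38.2 / 44.01 = 0.8680; mass C = 0.8680 × 12.01 = 10.42 g
mol H = 2 × (15.64 / 18.02) = 1.736; mass H = 1.736 × 1.008 = 1.750 g
mass O = 14.49 − (12.17) = 2.316 g → mol O = 0.1447
Ratios (÷ 0.1447): C 5.997, H 11.993, O 1.000
→ C6H12O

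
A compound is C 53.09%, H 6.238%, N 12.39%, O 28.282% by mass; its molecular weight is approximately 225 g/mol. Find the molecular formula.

C10H14N2O4

Assume 100 g: 53.09 g C, 6.238 g H, 12.39 g N, 28.282 g O.
C: 53.09 g ÷ 12.01 g/mol = 4.42 mol
H: 6.238 g ÷ 1.008 g/mol = 6.188 mol
N: 12.39 g ÷ 14.01 g/mol = 0.8844 mol
O: 28.282 g ÷ 16.00 g/mol = 1.768 mol
Ratios (÷ 0.8844): C 4.998, H 6.998, N 1.000, O 1.999
Ratio ≈ 5:7:1:2, so the empirical formula is C5H7NO2
Empirical-formula mass = 113.12 g/mol
n = 225 / 113.12 = 1.99 ≈ 2
Molecular formula = (C5H7NO2)×2 = C10H14N2O4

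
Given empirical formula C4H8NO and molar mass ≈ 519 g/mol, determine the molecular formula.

Empirical-formula mass = 86.11 g/mol
n = 519 / 86.11 = 6.03 ≈ 6
Molecular formula = (C4H8NO)6 = C24H48N6O6

C24H48N6O6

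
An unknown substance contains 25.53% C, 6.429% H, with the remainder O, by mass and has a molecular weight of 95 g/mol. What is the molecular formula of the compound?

Assume 100 g: 25.53 g C, 6.429 g H, 68.041 g O.
Moles — C: 25.53 / 12.01 = 2.126 mol; H: 6.429 / 1.008 = 6.378 mol; O: 68.041 / 16.00 = 4.253 mol
Ratios (÷ 2.126): C 1.000, H 3.000, O 2.001
≈ 1:3:2 → CH3O2
Empirical-formula mass = 47.03 g/mol
n = 95 / 47.03 = 2.02 ≈ 2
Molecular formula = (CH3O2)×2 = C2H6O4

C2H6O4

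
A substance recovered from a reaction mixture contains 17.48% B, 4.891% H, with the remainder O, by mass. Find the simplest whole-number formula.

Assume 100 g: 17.48 g B, 4.891 g H, 77.629 g O.
Moles — B: 17.48 / 10.81 = 1.617 mol; H: 4.891 / 1.008 = 4.852 mol; O: 77.629 / 16.00 = 4.852 mol
Ratios (÷ 1.617): B 1.000, H 3.001, O 3.000
Ratio ≈ 1:3:3, so the empirical formula is BH3O3

BH3O3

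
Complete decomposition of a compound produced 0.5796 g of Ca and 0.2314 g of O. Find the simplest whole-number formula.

Ca: 0.5796 g ÷ 40.08 g/mol = 0.01446 mol
O: 0.2314 g ÷ 16.00 g/mol = 0.01446 mol
Smallest is Ca at 0.01446 mol; normalising gives Ca 1.000, O 1.000
≈ 1:1 → CaO

CaO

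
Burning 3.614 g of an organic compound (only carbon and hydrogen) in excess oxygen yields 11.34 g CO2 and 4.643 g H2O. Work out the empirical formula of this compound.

mol C = 11.34 / 44.01 = 0.2577; mass C = 0.2577 × 12.01 = 3.095 g
mol H = 2 × (4.643 / 18.02) = 0.5153; mass H = 0.5153 × 1.008 = 0.5194 g
Smallest is C at 0.2577 mol; normalising gives C 1.000, H 2.000
Ratio ≈ 1:2, so the empirical formula is CH2

CH2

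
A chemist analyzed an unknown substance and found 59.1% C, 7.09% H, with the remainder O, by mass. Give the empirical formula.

Assume 100 g: 59.1 g C, 7.09 g H, 33.81 g O.
C: 59.1 g ÷ 12.01 g/mol = 4.921 mol
H: 7.09 g ÷ 1.008 g/mol = 7.034 mol
O: 33.81 g ÷ 16.00 g/mol = 2.113 mol
Smallest is O at 2.113 mol; normalising gives C 2.329, H 3.329, O 1.000
Scaling by 3: C 6.99, H 9.99, O 3.00 → C7H10O3

C7H10O3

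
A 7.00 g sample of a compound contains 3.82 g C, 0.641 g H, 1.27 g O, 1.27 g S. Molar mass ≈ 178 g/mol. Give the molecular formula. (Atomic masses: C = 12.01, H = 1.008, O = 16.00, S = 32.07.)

C8H16O2S

C: 3.82 g ÷ 12.01 g/mol = 0.3181 mol
H: 0.641 g ÷ 1.008 g/mol = 0.6359 mol
O: 1.27 g ÷ 16.00 g/mol = 0.07938 mol
S: 1.27 g ÷ 32.07 g/mol = 0.0396 mol
Smallest is S at 0.0396 mol; normalising gives C 8.032, H 16.058, O 2.004, S 1.000
Ratio ≈ 8:16:2:1, so the empirical formula is C8H16O2S
Empirical-formula mass = 176.28 g/mol
n = 178 / 176.28 = 1.01 ≈ 1
Molecular formula = empirical formula = C8H16O2S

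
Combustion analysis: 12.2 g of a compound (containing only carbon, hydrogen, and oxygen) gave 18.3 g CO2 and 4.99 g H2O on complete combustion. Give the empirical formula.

C3H4O3

mol C = 18.3 / 44.01 = 0.4158; mass C = 0.4158 × 12.01 = 4.994 g
mol H = 2 × (4.99 / 18.02) = 0.5538; mass H = 0.5538 × 1.008 = 0.5583 g
mass O = 12.2 − (5.552) = 6.648 g → mol O = 0.4155
Divide by the smallest (0.4155 mol O): C 1.001, H 1.333, O 1.000
×3: C 3.00, H 4.00, O 3.00 → C3H4O3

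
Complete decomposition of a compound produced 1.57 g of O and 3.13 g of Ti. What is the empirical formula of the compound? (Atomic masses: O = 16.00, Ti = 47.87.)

n(O) = 1.57/16.00 = 0.09813, n(Ti) = 3.13/47.87 = 0.06539
Ratios (÷ 0.06539): O 1.501, Ti 1.000
×2: O 3.00, Ti 2.00 → O3Ti2

O3Ti2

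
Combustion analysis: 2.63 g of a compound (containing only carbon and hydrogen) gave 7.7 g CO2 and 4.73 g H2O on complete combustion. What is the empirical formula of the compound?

CH3

mol C = 7.7 / 44.01 = 0.1750; mass C = 0.1750 × 12.01 = 2.101 g
mol H = 2 × (4.73 / 18.02) = 0.5250; mass H = 0.5250 × 1.008 = 0.5292 g
Smallest is C at 0.175 mol; normalising gives C 1.000, H 3.001
≈ 1:3 → CH3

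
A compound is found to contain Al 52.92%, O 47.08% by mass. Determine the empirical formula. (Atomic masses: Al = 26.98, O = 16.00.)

Al2O3

Assume 100 g: 52.92 g Al, 47.08 g O.
Al: 52.92 g ÷ 26.98 g/mol = 1.961 mol
O: 47.08 g ÷ 16.00 g/mol = 2.942 mol
Divide by the smallest (1.961 mol Al): Al 1.000, O 1.500
Multiply by 2: Al 2.00, O 3.00 → Al2O3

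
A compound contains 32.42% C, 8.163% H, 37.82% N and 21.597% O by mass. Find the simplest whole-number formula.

Assume 100 g: 32.42 g C, 8.163 g H, 37.82 g N, 21.597 g O.
n(C) = 32.42/12.01 = 2.699, n(H) = 8.163/1.008 = 8.098, n(N) = 37.82/14.01 = 2.7, n(O) = 21.597/16.00 = 1.35
Smallest is O at 1.35 mol; normalising gives C 2.000, H 6.000, N 2.000, O 1.000
Ratio ≈ 2:6:2:1, so the empirical formula is C2H6N2O

C2H6N2O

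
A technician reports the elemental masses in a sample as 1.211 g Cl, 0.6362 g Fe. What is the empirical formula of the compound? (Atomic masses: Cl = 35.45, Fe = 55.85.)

Moles — Cl: 1.211 / 35.45 = 0.03416 mol; Fe: 0.6362 / 55.85 = 0.01139 mol
Ratios (÷ 0.01139): Cl 2.999, Fe 1.000
Ratio ≈ 3:1, so the empirical formula is Cl3Fe

Cl3Fe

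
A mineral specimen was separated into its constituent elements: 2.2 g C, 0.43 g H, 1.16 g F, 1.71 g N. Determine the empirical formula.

Moles — C: 2.2 / 12.01 = 0.1832 mol; H: 0.43 / 1.008 = 0.4266 mol; F: 1.16 / 19.00 = 0.06105 mol; N: 1.71 / 14.01 = 0.1221 mol
Smallest is F at 0.06105 mol; normalising gives C 3.000, H 6.987, F 1.000, N 1.999
≈ 3:7:1:2 → C3H7FN2

C3H7FN2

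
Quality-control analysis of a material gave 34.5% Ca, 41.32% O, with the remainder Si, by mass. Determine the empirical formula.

Assume 100 g: 34.5 g Ca, 41.32 g O, 24.18 g Si.
Moles — Ca: 34.5 / 40.08 = 0.8608 mol; O: 41.32 / 16.00 = 2.583 mol; Si: 24.18 / 28.09 = 0.8608 mol
Smallest is Ca at 0.8608 mol; normalising gives Ca 1.000, O 3.000, Si 1.000
Ratio ≈ 1:3:1, so the empirical formula is CaO3Si

CaO3Si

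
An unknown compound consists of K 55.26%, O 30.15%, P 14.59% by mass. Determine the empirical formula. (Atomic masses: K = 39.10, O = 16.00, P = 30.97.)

K3O4P

Assume 100 g: 55.26 g K, 30.15 g O, 14.59 g P.
n(K) = 55.26/39.10 = 1.413, n(O) = 30.15/16.00 = 1.884, n(P) = 14.59/30.97 = 0.4711
Divide by the smallest (0.4711 mol P): K 3.000, O 4.000, P 1.000
→ K3O4P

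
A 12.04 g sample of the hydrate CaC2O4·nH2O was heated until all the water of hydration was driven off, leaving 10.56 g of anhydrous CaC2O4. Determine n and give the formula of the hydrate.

Mass of water lost = 12.04 − 10.56 = 1.48 g → 1.48 / 18.02 = 0.08213 mol H2O
Molar mass of CaC2O4 = 128.10 g/mol → mol CaC2O4 = 10.56 / 128.10 = 0.08244
n = 0.08213 / 0.08244 = 1.00 ≈ 1 → CaC2O4·H2O

CaC2O4·H2O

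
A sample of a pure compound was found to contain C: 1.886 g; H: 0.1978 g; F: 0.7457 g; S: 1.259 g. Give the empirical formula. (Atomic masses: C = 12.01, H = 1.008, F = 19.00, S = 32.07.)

Moles — C: 1.886 / 12.01 = 0.157 mol; H: 0.1978 / 1.008 = 0.1962 mol; F: 0.7457 / 19.00 = 0.03925 mol; S: 1.259 / 32.07 = 0.03926 mol
Divide by the smallest (0.03925 mol F): C 4.001, H 5.000, F 1.000, S 1.000
≈ 4:5:1:1 → C4H5FS

C4H5FS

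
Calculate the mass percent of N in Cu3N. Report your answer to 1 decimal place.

Molar mass = 3(63.55) + 1(14.01) = 204.660 g/mol
Mass of N per mole = 1 × 14.01 = 14.010 g
% N = 14.010 / 204.660 × 100 = 6.8%

6.8%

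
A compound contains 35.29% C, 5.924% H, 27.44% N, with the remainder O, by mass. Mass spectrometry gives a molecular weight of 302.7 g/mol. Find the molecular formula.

C9H18N6O6

Assume 100 g: 35.29 g C, 5.924 g H, 27.44 g N, 31.346 g O.
Moles — C: 35.29 / 12.01 = 2.938 mol; H: 5.924 / 1.008 = 5.877 mol; N: 27.44 / 14.01 = 1.959 mol; O: 31.346 / 16.00 = 1.959 mol
Ratios (÷ 1.959): C 1.500, H 3.001, N 1.000, O 1.000
Multiply by 2: C 3.00, H 6.00, N 2.00, O 2.00 → C3H6N2O2
Empirical-formula mass = 102.10 g/mol
n = 302.7 / 102.10 = 2.96 ≈ 3
Molecular formula = (C3H6N2O2)×3 = C9H18N6O6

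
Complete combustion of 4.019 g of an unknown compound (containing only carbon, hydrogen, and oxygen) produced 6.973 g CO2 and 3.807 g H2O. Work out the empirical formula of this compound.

C3H8O2

mol C = 6.973 / 44.01 = 0.1584; mass C = 0.1584 × 12.01 = 1.903 g
mol H = 2 × (3.807 / 18.02) = 0.4225; mass H = 0.4225 × 1.008 = 0.4259 g
mass O = 4.019 − (2.329) = 1.690 g → mol O = 0.1056
Divide by the smallest (0.1056 mol O): C 1.500, H 4.000, O 1.000
Multiply by 2: C 3.00, H 8.00, O 2.00 → C3H8O2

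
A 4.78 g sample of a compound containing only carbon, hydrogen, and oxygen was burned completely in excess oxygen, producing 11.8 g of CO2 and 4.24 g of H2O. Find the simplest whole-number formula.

mol C = 11.8 / 44.01 = 0.2681; mass C = 0.2681 × 12.01 = 3.220 g
mol H = 2 × (4.24 / 18.02) = 0.4706; mass H = 0.4706 × 1.008 = 0.4744 g
mass O = 4.78 − (3.694) = 1.086 g → mol O = 0.06784
Smallest is O at 0.06784 mol; normalising gives C 3.952, H 6.936, O 1.000
Ratio ≈ 4:7:1, so the empirical formula is C4H7O

C4H7O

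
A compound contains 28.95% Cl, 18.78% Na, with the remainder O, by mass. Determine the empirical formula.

ClNaO4

Assume 100 g: 28.95 g Cl, 18.78 g Na, 52.27 g O.
n(Cl) = 28.95/35.45 = 0.8166, n(Na) = 18.78/22.99 = 0.8169, n(O) = 52.27/16.00 = 3.267
Ratios (÷ 0.8166): Cl 1.000, Na 1.000, O 4.000
→ ClNaO4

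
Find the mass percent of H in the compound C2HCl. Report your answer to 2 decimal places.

Molar mass = 2(12.01) + 1(1.008) + 1(35.45) = 60.478 g/mol
Mass of H per mole = 1 × 1.008 = 1.008 g
% H = 1.008 / 60.478 × 100 = 1.67%

1.67%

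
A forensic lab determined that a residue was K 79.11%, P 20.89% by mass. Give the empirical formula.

K3P

Assume 100 g: 79.11 g K, 20.89 g P.
K: 79.11 g ÷ 39.10 g/mol = 2.023 mol
P: 20.89 g ÷ 30.97 g/mol = 0.6745 mol
Smallest is P at 0.6745 mol; normalising gives K 3.000, P 1.000
≈ 3:1 → K3P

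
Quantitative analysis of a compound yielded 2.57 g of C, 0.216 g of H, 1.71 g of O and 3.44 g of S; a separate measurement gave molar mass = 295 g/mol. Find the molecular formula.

Moles — C: 2.57 / 12.01 = 0.214 mol; H: 0.216 / 1.008 = 0.2143 mol; O: 1.71 / 16.00 = 0.1069 mol; S: 3.44 / 32.07 = 0.1073 mol
Ratios (÷ 0.1069): C 2.002, H 2.005, O 1.000, S 1.004
≈ 2:2:1:1 → C2H2OS
Empirical-formula mass = 74.11 g/mol
n = 295 / 74.11 = 3.98 ≈ 4
Molecular formula = (C2H2OS)×4 = C8H8O4S4

C8H8O4S4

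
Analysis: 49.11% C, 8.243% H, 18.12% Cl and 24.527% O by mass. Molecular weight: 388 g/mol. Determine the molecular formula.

Assume 100 g: 49.11 g C, 8.243 g H, 18.12 g Cl, 24.527 g O.
n(C) = 49.11/12.01 = 4.089, n(H) = 8.243/1.008 = 8.178, n(Cl) = 18.12/35.45 = 0.5111, n(O) = 24.527/16.00 = 1.533
Ratios (÷ 0.5111): C 8.000, H 15.999, Cl 1.000, O 2.999
Ratio ≈ 8:16:1:3, so the empirical formula is C8H16ClO3
Empirical-formula mass = 195.66 g/mol
n = 388 / 195.66 = 1.98 ≈ 2
Molecular formula = (C8H16ClO3)×2 = C16H32Cl2O6

C16H32Cl2O6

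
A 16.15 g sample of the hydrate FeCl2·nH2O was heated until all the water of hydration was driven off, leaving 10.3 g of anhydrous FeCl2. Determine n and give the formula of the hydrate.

FeCl2·4H2O

Mass of water lost = 16.15 − 10.3 = 5.85 g → 5.85 / 18.02 = 0.3246 mol H2O
Molar mass of FeCl2 = 126.75 g/mol → mol FeCl2 = 10.3 / 126.75 = 0.08126
n = 0.3246 / 0.08126 = 3.99 ≈ 4 → FeCl2·4H2O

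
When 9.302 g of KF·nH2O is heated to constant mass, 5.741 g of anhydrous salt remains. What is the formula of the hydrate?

Mass of water lost = 9.302 − 5.741 = 3.561 g → 3.561 / 18.02 = 0.1976 mol H2O
Molar mass of KF = 58.10 g/mol → mol KF = 5.741 / 58.10 = 0.09881
n = 0.1976 / 0.09881 = 2.00 ≈ 2 → KF·2H2O

KF·2H2O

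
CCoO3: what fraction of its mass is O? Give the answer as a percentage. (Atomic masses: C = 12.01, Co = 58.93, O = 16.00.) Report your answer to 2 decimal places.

40.36%

Molar mass = 1(12.01) + 1(58.93) + 3(16.00) = 118.940 g/mol
Mass of O per mole = 3 × 16.00 = 48.000 g
% O = 48.000 / 118.940 × 100 = 40.36%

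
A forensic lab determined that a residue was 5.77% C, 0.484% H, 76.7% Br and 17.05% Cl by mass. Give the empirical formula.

Assume 100 g: 5.77 g C, 0.484 g H, 76.7 g Br, 17.05 g Cl.
Moles — C: 5.77 / 12.01 = 0.4804 mol; H: 0.484 / 1.008 = 0.4802 mol; Br: 76.7 / 79.90 = 0.9599 mol; Cl: 17.05 / 35.45 = 0.481 mol
Divide by the smallest (0.4802 mol H): C 1.001, H 1.000, Br 1.999, Cl 1.002
≈ 1:1:2:1 → CHBr2Cl

CHBr2Cl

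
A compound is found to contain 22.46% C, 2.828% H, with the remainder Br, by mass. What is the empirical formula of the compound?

Assume 100 g: 22.46 g C, 2.828 g H, 74.712 g Br.
Moles — C: 22.46 / 12.01 = 1.87 mol; H: 2.828 / 1.008 = 2.806 mol; Br: 74.712 / 79.90 = 0.9351 mol
Divide by the smallest (0.9351 mol Br): C 2.000, H 3.000, Br 1.000
≈ 2:3:1 → C2H3Br

C2H3Br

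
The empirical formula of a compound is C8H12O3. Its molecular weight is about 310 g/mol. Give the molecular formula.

Empirical-formula mass = 156.18 g/mol
n = 310 / 156.18 = 1.98 ≈ 2
Molecular formula = (C8H12O3)2 = C16H24O6

C16H24O6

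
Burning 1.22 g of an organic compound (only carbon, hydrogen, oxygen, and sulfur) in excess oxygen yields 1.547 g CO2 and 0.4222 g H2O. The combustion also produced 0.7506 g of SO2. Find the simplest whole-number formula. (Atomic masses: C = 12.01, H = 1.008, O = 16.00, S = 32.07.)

C3H4O2S

mol C = 1.547 / 44.01 = 0.03515; mass C = 0.03515 × 12.01 = 0.4222 g
mol H = 2 × (0.4222 / 18.02) = 0.04686; mass H = 0.04686 × 1.008 = 0.04723 g
mol S = 0.7506 / 64.07 = 0.01172; mass S = 0.3757 g
mass O = 1.22 − (0.8451) = 0.3749 g → mol O = 0.02343
Divide by the smallest (0.01172 mol S): C 3.000, H 4.000, O 2.000, S 1.000
Ratio ≈ 3:4:2:1, so the empirical formula is C3H4O2S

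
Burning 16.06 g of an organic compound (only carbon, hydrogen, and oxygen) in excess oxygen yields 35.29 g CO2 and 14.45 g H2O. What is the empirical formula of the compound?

C8H16O3

mol C = 35.29 / 44.01 = 0.8019; mass C = 0.8019 × 12.01 = 9.630 g
mol H = 2 × (14.45 / 18.02) = 1.604; mass H = 1.604 × 1.008 = 1.617 g
mass O = 16.06 − (11.25) = 4.813 g → mol O = 0.3008
Divide by the smallest (0.3008 mol O): C 2.666, H 5.331, O 1.000
×3: C 8.00, H 15.99, O 3.00 → C8H16O3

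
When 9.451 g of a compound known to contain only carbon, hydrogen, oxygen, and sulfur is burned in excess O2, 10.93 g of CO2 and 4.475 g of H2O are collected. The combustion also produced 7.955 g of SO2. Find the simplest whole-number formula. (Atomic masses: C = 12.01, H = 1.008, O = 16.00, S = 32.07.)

mol C = 10.93 / 44.01 = 0.2484; mass C = 0.2484 × 12.01 = 2.983 g
mol H = 2 × (4.475 / 18.02) = 0.4967; mass H = 0.4967 × 1.008 = 0.5006 g
mol S = 7.955 / 64.07 = 0.1242; mass S = 3.982 g
mass O = 9.451 − (7.465) = 1.986 g → mol O = 0.1241
Ratios (÷ 0.1241): C 2.001, H 4.002, O 1.000, S 1.000
Ratio ≈ 2:4:1:1, so the empirical formula is C2H4OS

C2H4OS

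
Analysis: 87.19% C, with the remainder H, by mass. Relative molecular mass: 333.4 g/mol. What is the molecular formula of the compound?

C24H42

Assume 100 g: 87.19 g C, 12.81 g H.
n(C) = 87.19/12.01 = 7.26, n(H) = 12.81/1.008 = 12.71
Smallest is C at 7.26 mol; normalising gives C 1.000, H 1.751
Multiply by 4: C 4.00, H 7.00 → C4H7
Empirical-formula mass = 55.10 g/mol
n = 333.4 / 55.10 = 6.05 ≈ 6
Molecular formula = (C4H7)×6 = C24H42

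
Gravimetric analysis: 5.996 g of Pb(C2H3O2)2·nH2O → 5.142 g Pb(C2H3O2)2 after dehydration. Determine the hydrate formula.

Pb(C2H3O2)2·3H2O

Mass of water lost = 5.996 − 5.142 = 0.854 g → 0.854 / 18.02 = 0.04739 mol H2O
Molar mass of Pb(C2H3O2)2 = 325.29 g/mol → mol Pb(C2H3O2)2 = 5.142 / 325.29 = 0.01581
n = 0.04739 / 0.01581 = 3.00 ≈ 3 → Pb(C2H3O2)2·3H2O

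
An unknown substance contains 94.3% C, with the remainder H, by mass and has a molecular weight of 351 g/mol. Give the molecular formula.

Assume 100 g: 94.3 g C, 5.7 g H.
C: 94.3 g ÷ 12.01 g/mol = 7.852 mol
H: 5.7 g ÷ 1.008 g/mol = 5.655 mol
Divide by the smallest (5.655 mol H): C 1.389, H 1.000
Multiply by 5: C 6.94, H 5.00 → C7H5
Empirical-formula mass = 89.11 g/mol
n = 351 / 89.11 = 3.94 ≈ 4
Molecular formula = (C7H5)×4 = C28H20

C28H20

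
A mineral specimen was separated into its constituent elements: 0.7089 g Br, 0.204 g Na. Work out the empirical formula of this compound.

Moles — Br: 0.7089 / 79.90 = 0.008872 mol; Na: 0.204 / 22.99 = 0.008873 mol
Divide by the smallest (0.008872 mol Br): Br 1.000, Na 1.000
→ BrNa

BrNa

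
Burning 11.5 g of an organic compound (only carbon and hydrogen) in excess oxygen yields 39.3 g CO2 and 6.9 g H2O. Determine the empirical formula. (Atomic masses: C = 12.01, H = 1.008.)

C7H6

mol C = 39.3 / 44.01 = 0.8930; mass C = 0.8930 × 12.01 = 10.72 g
mol H = 2 × (6.9 / 18.02) = 0.7658; mass H = 0.7658 × 1.008 = 0.7719 g
Smallest is H at 0.7658 mol; normalising gives C 1.166, H 1.000
Scaling by 6: C 7.00, H 6.00 → C7H6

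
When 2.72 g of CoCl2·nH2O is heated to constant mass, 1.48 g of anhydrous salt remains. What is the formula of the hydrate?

CoCl2·6H2O

Mass of water lost = 2.72 − 1.48 = 1.24 g → 1.24 / 18.02 = 0.06881 mol H2O
Molar mass of CoCl2 = 129.83 g/mol → mol CoCl2 = 1.48 / 129.83 = 0.0114
n = 0.06881 / 0.0114 = 6.04 ≈ 6 → CoCl2·6H2O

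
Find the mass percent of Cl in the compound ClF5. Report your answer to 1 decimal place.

27.2%

Molar mass = 1(35.45) + 5(19.00) = 130.450 g/mol
Mass of Cl per mole = 1 × 35.45 = 35.450 g
% Cl = 35.450 / 130.450 × 100 = 27.2%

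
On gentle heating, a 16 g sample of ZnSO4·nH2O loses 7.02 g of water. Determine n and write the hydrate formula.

ZnSO4·7H2O

Mass of anhydrous ZnSO4 = 16 − 7.02 = 8.98 g
mol H2O = 7.02 / 18.02 = 0.3896
Molar mass of ZnSO4 = 161.45 g/mol → mol ZnSO4 = 8.98 / 161.45 = 0.05562
n = 0.3896 / 0.05562 = 7.00 ≈ 7 → ZnSO4·7H2O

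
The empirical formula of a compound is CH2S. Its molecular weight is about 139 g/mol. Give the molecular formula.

C3H6S3

Empirical-formula mass = 46.10 g/mol
n = 139 / 46.10 = 3.02 ≈ 3
Molecular formula = (CH2S)3 = C3H6S3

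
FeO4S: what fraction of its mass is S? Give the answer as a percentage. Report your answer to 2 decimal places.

21.11%

Molar mass = 1(55.85) + 4(16.00) + 1(32.07) = 151.920 g/mol
Mass of S per mole = 1 × 32.07 = 32.070 g
% S = 32.070 / 151.920 × 100 = 21.11%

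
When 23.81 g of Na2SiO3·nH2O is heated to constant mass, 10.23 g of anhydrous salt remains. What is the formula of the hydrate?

Mass of water lost = 23.81 − 10.23 = 13.58 g → 13.58 / 18.02 = 0.7536 mol H2O
Molar mass of Na2SiO3 = 122.07 g/mol → mol Na2SiO3 = 10.23 / 122.07 = 0.0838
n = 0.7536 / 0.0838 = 8.99 ≈ 9 → Na2SiO3·9H2O

Na2SiO3·9H2O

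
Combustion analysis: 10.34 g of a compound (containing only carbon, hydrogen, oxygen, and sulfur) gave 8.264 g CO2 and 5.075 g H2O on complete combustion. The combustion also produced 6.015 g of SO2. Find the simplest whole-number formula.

C2H6O3S

mol C = 8.264 / 44.01 = 0.1878; mass C = 0.1878 × 12.01 = 2.255 g
mol H = 2 × (5.075 / 18.02) = 0.5633; mass H = 0.5633 × 1.008 = 0.5678 g
mol S = 6.015 / 64.07 = 0.09388; mass S = 3.011 g
mass O = 10.34 − (5.834) = 4.506 g → mol O = 0.2816
Ratios (÷ 0.09388): C 2.000, H 6.000, O 3.000, S 1.000
≈ 2:6:3:1 → C2H6O3S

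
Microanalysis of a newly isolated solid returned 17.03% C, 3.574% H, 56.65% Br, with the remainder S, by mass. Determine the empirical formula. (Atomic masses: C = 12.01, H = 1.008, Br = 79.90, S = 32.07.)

C2H5BrS

Assume 100 g: 17.03 g C, 3.574 g H, 56.65 g Br, 22.746 g S.
Moles — C: 17.03 / 12.01 = 1.418 mol; H: 3.574 / 1.008 = 3.546 mol; Br: 56.65 / 79.90 = 0.709 mol; S: 22.746 / 32.07 = 0.7093 mol
Divide by the smallest (0.709 mol Br): C 2.000, H 5.001, Br 1.000, S 1.000
→ C2H5BrS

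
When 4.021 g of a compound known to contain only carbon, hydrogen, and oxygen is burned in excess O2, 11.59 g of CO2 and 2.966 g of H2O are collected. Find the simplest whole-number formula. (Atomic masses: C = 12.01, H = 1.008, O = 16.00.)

mol C = 11.59 / 44.01 = 0.2633; mass C = 0.2633 × 12.01 = 3.163 g
mol H = 2 × (2.966 / 18.02) = 0.3292; mass H = 0.3292 × 1.008 = 0.3318 g
mass O = 4.021 − (3.495) = 0.5264 g → mol O = 0.03290
Ratios (÷ 0.0329): C 8.005, H 10.007, O 1.000
→ C8H10O

C8H10O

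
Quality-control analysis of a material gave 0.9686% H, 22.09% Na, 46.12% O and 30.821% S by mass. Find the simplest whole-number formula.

HNaO3S

Assume 100 g: 0.9686 g H, 22.09 g Na, 46.12 g O, 30.821 g S.
Moles — H: 0.9686 / 1.008 = 0.9609 mol; Na: 22.09 / 22.99 = 0.9609 mol; O: 46.12 / 16.00 = 2.882 mol; S: 30.821 / 32.07 = 0.9611 mol
Ratios (÷ 0.9609): H 1.000, Na 1.000, O 3.000, S 1.000
≈ 1:1:3:1 → HNaO3S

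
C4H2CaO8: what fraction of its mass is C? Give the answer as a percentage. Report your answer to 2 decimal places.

Molar mass = 4(12.01) + 2(1.008) + 1(40.08) + 8(16.00) = 218.136 g/mol
Mass of C per mole = 4 × 12.01 = 48.040 g
% C = 48.040 / 218.136 × 100 = 22.02%

22.02%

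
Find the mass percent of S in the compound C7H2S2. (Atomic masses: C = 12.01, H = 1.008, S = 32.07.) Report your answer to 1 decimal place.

Molar mass = 7(12.01) + 2(1.008) + 2(32.07) = 150.226 g/mol
Mass of S per mole = 2 × 32.07 = 64.140 g
% S = 64.140 / 150.226 × 100 = 42.7%

42.7%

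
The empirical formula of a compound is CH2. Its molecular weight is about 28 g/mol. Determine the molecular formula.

Empirical-formula mass = 14.03 g/mol
n = 28 / 14.03 = 2.00 ≈ 2
Molecular formula = (CH2)2 = C2H4

C2H4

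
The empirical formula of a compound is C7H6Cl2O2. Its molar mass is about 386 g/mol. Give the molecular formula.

Empirical-formula mass = 193.02 g/mol
n = 386 / 193.02 = 2.00 ≈ 2
Molecular formula = (C7H6Cl2O2)2 = C14H12Cl4O4

C14H12Cl4O4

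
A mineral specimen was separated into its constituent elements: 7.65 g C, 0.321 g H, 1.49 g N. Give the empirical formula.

C: 7.65 g ÷ 12.01 g/mol = 0.637 mol
H: 0.321 g ÷ 1.008 g/mol = 0.3185 mol
N: 1.49 g ÷ 14.01 g/mol = 0.1064 mol
Smallest is N at 0.1064 mol; normalising gives C 5.989, H 2.994, N 1.000
≈ 6:3:1 → C6H3N

C6H3N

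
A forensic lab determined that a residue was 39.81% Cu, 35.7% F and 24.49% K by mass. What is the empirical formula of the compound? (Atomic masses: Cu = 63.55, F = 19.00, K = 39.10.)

Assume 100 g: 39.81 g Cu, 35.7 g F, 24.49 g K.
Cu: 39.81 g ÷ 63.55 g/mol = 0.6264 mol
F: 35.7 g ÷ 19.00 g/mol = 1.879 mol
K: 24.49 g ÷ 39.10 g/mol = 0.6263 mol
Smallest is K at 0.6263 mol; normalising gives Cu 1.000, F 3.000, K 1.000
Ratio ≈ 1:3:1, so the empirical formula is CuF3K

CuF3K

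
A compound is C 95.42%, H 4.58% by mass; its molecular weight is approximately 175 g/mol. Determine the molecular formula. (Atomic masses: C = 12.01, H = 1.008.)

Assume 100 g: 95.42 g C, 4.58 g H.
n(C) = 95.42/12.01 = 7.945, n(H) = 4.58/1.008 = 4.544
Divide by the smallest (4.544 mol H): C 1.749, H 1.000
Scaling by 4: C 6.99, H 4.00 → C7H4
Empirical-formula mass = 88.10 g/mol
n = 175 / 88.10 = 1.99 ≈ 2
Molecular formula = (C7H4)×2 = C14H8

C14H8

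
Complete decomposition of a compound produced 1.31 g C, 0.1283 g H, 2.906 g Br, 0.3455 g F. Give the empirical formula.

C6H7Br2F

Moles — C: 1.31 / 12.01 = 0.1091 mol; H: 0.1283 / 1.008 = 0.1273 mol; Br: 2.906 / 79.90 = 0.03637 mol; F: 0.3455 / 19.00 = 0.01818 mol
Divide by the smallest (0.01818 mol F): C 5.998, H 7.000, Br 2.000, F 1.000
≈ 6:7:2:1 → C6H7Br2F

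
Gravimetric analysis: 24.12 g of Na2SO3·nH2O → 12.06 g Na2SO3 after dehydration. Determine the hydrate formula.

Na2SO3·7H2O

Mass of water lost = 24.12 − 12.06 = 12.06 g → 12.06 / 18.02 = 0.6693 mol H2O
Molar mass of Na2SO3 = 126.05 g/mol → mol Na2SO3 = 12.06 / 126.05 = 0.09568
n = 0.6693 / 0.09568 = 7.00 ≈ 7 → Na2SO3·7H2O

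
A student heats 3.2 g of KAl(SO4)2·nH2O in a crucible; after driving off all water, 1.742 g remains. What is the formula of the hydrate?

Mass of water lost = 3.2 − 1.742 = 1.458 g → 1.458 / 18.02 = 0.08091 mol H2O
Molar mass of KAl(SO4)2 = 258.22 g/mol → mol KAl(SO4)2 = 1.742 / 258.22 = 0.006746
n = 0.08091 / 0.006746 = 11.99 ≈ 12 → KAl(SO4)2·12H2O

KAl(SO4)2·12H2O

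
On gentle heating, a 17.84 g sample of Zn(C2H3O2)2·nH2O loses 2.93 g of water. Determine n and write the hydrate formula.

Mass of anhydrous Zn(C2H3O2)2 = 17.84 − 2.93 = 14.91 g
mol H2O = 2.93 / 18.02 = 0.1626
Molar mass of Zn(C2H3O2)2 = 183.47 g/mol → mol Zn(C2H3O2)2 = 14.91 / 183.47 = 0.08127
n = 0.1626 / 0.08127 = 2.00 ≈ 2 → Zn(C2H3O2)2·2H2O

Zn(C2H3O2)2·2H2O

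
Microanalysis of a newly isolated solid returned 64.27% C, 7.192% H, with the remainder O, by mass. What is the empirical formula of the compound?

C3H4O

Assume 100 g: 64.27 g C, 7.192 g H, 28.538 g O.
Moles — C: 64.27 / 12.01 = 5.351 mol; H: 7.192 / 1.008 = 7.135 mol; O: 28.538 / 16.00 = 1.784 mol
Divide by the smallest (1.784 mol O): C 3.000, H 4.000, O 1.000
→ C3H4O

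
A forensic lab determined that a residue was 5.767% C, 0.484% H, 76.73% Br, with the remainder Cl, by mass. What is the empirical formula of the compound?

Assume 100 g: 5.767 g C, 0.484 g H, 76.73 g Br, 17.019 g Cl.
C: 5.767 g ÷ 12.01 g/mol = 0.4802 mol
H: 0.484 g ÷ 1.008 g/mol = 0.4802 mol
Br: 76.73 g ÷ 79.90 g/mol = 0.9603 mol
Cl: 17.019 g ÷ 35.45 g/mol = 0.4801 mol
Smallest is Cl at 0.4801 mol; normalising gives C 1.000, H 1.000, Br 2.000, Cl 1.000
≈ 1:1:2:1 → CHBr2Cl

CHBr2Cl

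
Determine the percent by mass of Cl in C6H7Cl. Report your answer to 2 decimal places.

30.94%

Molar mass = 6(12.01) + 7(1.008) + 1(35.45) = 114.566 g/mol
Mass of Cl per mole = 1 × 35.45 = 35.450 g
% Cl = 35.450 / 114.566 × 100 = 30.94%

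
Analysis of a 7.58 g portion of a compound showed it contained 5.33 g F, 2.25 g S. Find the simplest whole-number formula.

F4S

Moles — F: 5.33 / 19.00 = 0.2805 mol; S: 2.25 / 32.07 = 0.07016 mol
Divide by the smallest (0.07016 mol S): F 3.998, S 1.000
Ratio ≈ 4:1, so the empirical formula is F4S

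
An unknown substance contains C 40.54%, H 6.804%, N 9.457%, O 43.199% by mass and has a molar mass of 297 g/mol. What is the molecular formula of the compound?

Assume 100 g: 40.54 g C, 6.804 g H, 9.457 g N, 43.199 g O.
Moles — C: 40.54 / 12.01 = 3.376 mol; H: 6.804 / 1.008 = 6.75 mol; N: 9.457 / 14.01 = 0.675 mol; O: 43.199 / 16.00 = 2.7 mol
Divide by the smallest (0.675 mol N): C 5.001, H 10.000, N 1.000, O 4.000
≈ 5:10:1:4 → C5H10NO4
Empirical-formula mass = 148.14 g/mol
n = 297 / 148.14 = 2.00 ≈ 2
Molecular formula = (C5H10NO4)×2 = C10H20N2O8

C10H20N2O8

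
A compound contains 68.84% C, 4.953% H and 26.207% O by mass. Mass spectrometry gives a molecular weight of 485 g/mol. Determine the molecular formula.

C28H24O8

Assume 100 g: 68.84 g C, 4.953 g H, 26.207 g O.
C: 68.84 g ÷ 12.01 g/mol = 5.732 mol
H: 4.953 g ÷ 1.008 g/mol = 4.914 mol
O: 26.207 g ÷ 16.00 g/mol = 1.638 mol
Ratios (÷ 1.638): C 3.499, H 3.000, O 1.000
×2: C 7.00, H 6.00, O 2.00 → C7H6O2
Empirical-formula mass = 122.12 g/mol
n = 485 / 122.12 = 3.97 ≈ 4
Molecular formula = (C7H6O2)×4 = C28H24O8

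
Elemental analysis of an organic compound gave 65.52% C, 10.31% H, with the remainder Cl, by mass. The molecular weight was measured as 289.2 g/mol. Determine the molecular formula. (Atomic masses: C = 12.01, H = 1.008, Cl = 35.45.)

Assume 100 g: 65.52 g C, 10.31 g H, 24.17 g Cl.
Moles — C: 65.52 / 12.01 = 5.455 mol; H: 10.31 / 1.008 = 10.23 mol; Cl: 24.17 / 35.45 = 0.6818 mol
Ratios (÷ 0.6818): C 8.001, H 15.002, Cl 1.000
→ C8H15Cl
Empirical-formula mass = 146.65 g/mol
n = 289.2 / 146.65 = 1.97 ≈ 2
Molecular formula = (C8H15Cl)×2 = C16H30Cl2

C16H30Cl2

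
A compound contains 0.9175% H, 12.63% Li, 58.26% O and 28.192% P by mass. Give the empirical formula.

HLi2O4P

Assume 100 g: 0.9175 g H, 12.63 g Li, 58.26 g O, 28.192 g P.
H: 0.9175 g ÷ 1.008 g/mol = 0.9102 mol
Li: 12.63 g ÷ 6.94 g/mol = 1.82 mol
O: 58.26 g ÷ 16.00 g/mol = 3.641 mol
P: 28.192 g ÷ 30.97 g/mol = 0.9103 mol
Ratios (÷ 0.9102): H 1.000, Li 1.999, O 4.000, P 1.000
→ HLi2O4P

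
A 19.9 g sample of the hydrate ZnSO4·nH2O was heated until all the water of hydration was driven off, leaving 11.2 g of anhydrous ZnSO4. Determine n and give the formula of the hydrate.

ZnSO4·7H2O

Mass of water lost = 19.9 − 11.2 = 8.7 g → 8.7 / 18.02 = 0.4828 mol H2O
Molar mass of ZnSO4 = 161.45 g/mol → mol ZnSO4 = 11.2 / 161.45 = 0.06937
n = 0.4828 / 0.06937 = 6.96 ≈ 7 → ZnSO4·7H2O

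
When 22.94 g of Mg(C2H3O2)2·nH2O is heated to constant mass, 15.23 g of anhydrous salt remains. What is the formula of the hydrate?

Mass of water lost = 22.94 − 15.23 = 7.71 g → 7.71 / 18.02 = 0.4279 mol H2O
Molar mass of Mg(C2H3O2)2 = 142.40 g/mol → mol Mg(C2H3O2)2 = 15.23 / 142.40 = 0.107
n = 0.4279 / 0.107 = 4.00 ≈ 4 → Mg(C2H3O2)2·4H2O

Mg(C2H3O2)2·4H2O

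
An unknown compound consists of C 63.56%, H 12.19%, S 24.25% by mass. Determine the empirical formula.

Assume 100 g: 63.56 g C, 12.19 g H, 24.25 g S.
Moles — C: 63.56 / 12.01 = 5.292 mol; H: 12.19 / 1.008 = 12.09 mol; S: 24.25 / 32.07 = 0.7562 mol
Ratios (÷ 0.7562): C 6.999, H 15.993, S 1.000
Ratio ≈ 7:16:1, so the empirical formula is C7H16S

C7H16S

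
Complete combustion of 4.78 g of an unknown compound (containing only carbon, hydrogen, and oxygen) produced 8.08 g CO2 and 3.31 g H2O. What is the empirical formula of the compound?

C4H8O3

mol C = 8.08 / 44.01 = 0.1836; mass C = 0.1836 × 12.01 = 2.205 g
mol H = 2 × (3.31 / 18.02) = 0.3674; mass H = 0.3674 × 1.008 = 0.3703 g
mass O = 4.78 − (2.575) = 2.205 g → mol O = 0.1378
Ratios (÷ 0.1378): C 1.332, H 2.666, O 1.000
×3: C 4.00, H 8.00, O 3.00 → C4H8O3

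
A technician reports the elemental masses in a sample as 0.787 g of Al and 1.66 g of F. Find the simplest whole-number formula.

Moles — Al: 0.787 / 26.98 = 0.02917 mol; F: 1.66 / 19.00 = 0.08737 mol
Divide by the smallest (0.02917 mol Al): Al 1.000, F 2.995
Ratio ≈ 1:3, so the empirical formula is AlF3

AlF3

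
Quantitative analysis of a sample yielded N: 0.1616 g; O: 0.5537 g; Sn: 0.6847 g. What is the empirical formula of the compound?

N2O6Sn

n(N) = 0.1616/14.01 = 0.01153, n(O) = 0.5537/16.00 = 0.03461, n(Sn) = 0.6847/118.71 = 0.005768
Smallest is Sn at 0.005768 mol; normalising gives N 2.000, O 6.000, Sn 1.000
→ N2O6Sn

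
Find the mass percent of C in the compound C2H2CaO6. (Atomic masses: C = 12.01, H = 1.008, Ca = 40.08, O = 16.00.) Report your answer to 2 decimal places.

Molar mass = 2(12.01) + 2(1.008) + 1(40.08) + 6(16.00) = 162.116 g/mol
Mass of C per mole = 2 × 12.01 = 24.020 g
% C = 24.020 / 162.116 × 100 = 14.82%

14.82%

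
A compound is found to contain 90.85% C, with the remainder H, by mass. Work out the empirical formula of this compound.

C5H6

Assume 100 g: 90.85 g C, 9.15 g H.
C: 90.85 g ÷ 12.01 g/mol = 7.565 mol
H: 9.15 g ÷ 1.008 g/mol = 9.077 mol
Divide by the smallest (7.565 mol C): C 1.000, H 1.200
Scaling by 5: C 5.00, H 6.00 → C5H6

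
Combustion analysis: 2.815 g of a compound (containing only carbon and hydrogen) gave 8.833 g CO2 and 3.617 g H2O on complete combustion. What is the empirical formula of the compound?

CH2

mol C = 8.833 / 44.01 = 0.2007; mass C = 0.2007 × 12.01 = 2.410 g
mol H = 2 × (3.617 / 18.02) = 0.4014; mass H = 0.4014 × 1.008 = 0.4047 g
Divide by the smallest (0.2007 mol C): C 1.000, H 2.000
≈ 1:2 → CH2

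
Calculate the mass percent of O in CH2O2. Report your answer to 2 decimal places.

69.53%

Molar mass = 1(12.01) + 2(1.008) + 2(16.00) = 46.026 g/mol
Mass of O per mole = 2 × 16.00 = 32.000 g
% O = 32.000 / 46.026 × 100 = 69.53%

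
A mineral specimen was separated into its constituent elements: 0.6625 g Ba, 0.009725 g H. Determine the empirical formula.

n(Ba) = 0.6625/137.33 = 0.004824, n(H) = 0.009725/1.008 = 0.009648
Ratios (÷ 0.004824): Ba 1.000, H 2.000
≈ 1:2 → BaH2

BaH2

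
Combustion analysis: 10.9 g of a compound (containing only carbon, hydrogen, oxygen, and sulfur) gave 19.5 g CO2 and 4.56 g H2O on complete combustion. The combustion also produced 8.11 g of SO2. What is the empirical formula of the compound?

C7H8OS2

mol C = 19.5 / 44.01 = 0.4431; mass C = 0.4431 × 12.01 = 5.321 g
mol H = 2 × (4.56 / 18.02) = 0.5061; mass H = 0.5061 × 1.008 = 0.5102 g
mol S = 8.11 / 64.07 = 0.1266; mass S = 4.059 g
mass O = 10.9 − (9.891) = 1.009 g → mol O = 0.06306
Divide by the smallest (0.06306 mol O): C 7.026, H 8.025, O 1.000, S 2.007
≈ 7:8:1:2 → C7H8OS2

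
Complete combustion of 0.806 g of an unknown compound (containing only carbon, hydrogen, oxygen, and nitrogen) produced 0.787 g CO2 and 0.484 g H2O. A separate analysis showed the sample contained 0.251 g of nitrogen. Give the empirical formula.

CH3NO

mol C = 0.787 / 44.01 = 0.01788; mass C = 0.01788 × 12.01 = 0.2148 g
mol H = 2 × (0.484 / 18.02) = 0.05372; mass H = 0.05372 × 1.008 = 0.05415 g
mol N = 0.251 / 14.01 = 0.01792
mass O = 0.806 − (0.5199) = 0.2861 g → mol O = 0.01788
Divide by the smallest (0.01788 mol O): C 1.000, H 3.004, N 1.002, O 1.000
≈ 1:3:1:1 → CH3NO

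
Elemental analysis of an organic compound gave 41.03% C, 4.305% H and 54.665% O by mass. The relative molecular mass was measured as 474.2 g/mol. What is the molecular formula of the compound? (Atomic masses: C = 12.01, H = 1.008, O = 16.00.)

Assume 100 g: 41.03 g C, 4.305 g H, 54.665 g O.
C: 41.03 g ÷ 12.01 g/mol = 3.416 mol
H: 4.305 g ÷ 1.008 g/mol = 4.271 mol
O: 54.665 g ÷ 16.00 g/mol = 3.417 mol
Smallest is C at 3.416 mol; normalising gives C 1.000, H 1.250, O 1.000
×4: C 4.00, H 5.00, O 4.00 → C4H5O4
Empirical-formula mass = 117.08 g/mol
n = 474.2 / 117.08 = 4.05 ≈ 4
Molecular formula = (C4H5O4)×4 = C16H20O16

C16H20O16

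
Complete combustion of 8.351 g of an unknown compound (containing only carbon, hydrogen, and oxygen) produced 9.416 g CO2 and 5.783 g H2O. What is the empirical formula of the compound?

mol C = 9.416 / 44.01 = 0.2140; mass C = 0.2140 × 12.01 = 2.570 g
mol H = 2 × (5.783 / 18.02) = 0.6418; mass H = 0.6418 × 1.008 = 0.6470 g
mass O = 8.351 − (3.217) = 5.134 g → mol O = 0.3209
Divide by the smallest (0.214 mol C): C 1.000, H 3.000, O 1.500
Scaling by 2: C 2.00, H 6.00, O 3.00 → C2H6O3

C2H6O3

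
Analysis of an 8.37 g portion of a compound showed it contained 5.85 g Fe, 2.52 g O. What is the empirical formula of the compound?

Fe2O3

n(Fe) = 5.85/55.85 = 0.1047, n(O) = 2.52/16.00 = 0.1575
Divide by the smallest (0.1047 mol Fe): Fe 1.000, O 1.504
×2: Fe 2.00, O 3.01 → Fe2O3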